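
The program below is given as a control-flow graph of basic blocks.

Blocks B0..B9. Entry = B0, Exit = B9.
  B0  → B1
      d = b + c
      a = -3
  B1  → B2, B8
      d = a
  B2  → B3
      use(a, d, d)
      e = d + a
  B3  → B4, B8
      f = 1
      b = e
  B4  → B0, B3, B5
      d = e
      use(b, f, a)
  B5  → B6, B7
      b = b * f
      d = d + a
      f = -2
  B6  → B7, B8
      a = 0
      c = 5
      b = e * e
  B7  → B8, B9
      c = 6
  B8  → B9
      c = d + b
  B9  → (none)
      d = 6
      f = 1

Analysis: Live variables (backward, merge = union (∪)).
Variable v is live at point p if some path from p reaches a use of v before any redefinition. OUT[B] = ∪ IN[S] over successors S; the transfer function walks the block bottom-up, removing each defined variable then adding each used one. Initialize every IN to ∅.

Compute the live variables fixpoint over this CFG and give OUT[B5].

Answer: {b, d, e}

Working:
Converged values:
  B0: | IN={b, c} | OUT={a, b, c}
  B1: | IN={a, b, c} | OUT={a, b, c, d}
  B2: | IN={a, c, d} | OUT={a, c, d, e}
  B3: | IN={a, c, d, e} | OUT={a, b, c, d, e, f}
  B4: | IN={a, b, c, e, f} | OUT={a, b, c, d, e, f}
  B5: | IN={a, b, d, e, f} | OUT={b, d, e}
  B6: | IN={d, e} | OUT={b, d}
  B7: | IN={b, d} | OUT={b, d}
  B8: | IN={b, d} | OUT={}
  B9: | IN={} | OUT={}

Merge at B5: OUT[B5] = IN[B6] ⊔ IN[B7] = {b, d, e}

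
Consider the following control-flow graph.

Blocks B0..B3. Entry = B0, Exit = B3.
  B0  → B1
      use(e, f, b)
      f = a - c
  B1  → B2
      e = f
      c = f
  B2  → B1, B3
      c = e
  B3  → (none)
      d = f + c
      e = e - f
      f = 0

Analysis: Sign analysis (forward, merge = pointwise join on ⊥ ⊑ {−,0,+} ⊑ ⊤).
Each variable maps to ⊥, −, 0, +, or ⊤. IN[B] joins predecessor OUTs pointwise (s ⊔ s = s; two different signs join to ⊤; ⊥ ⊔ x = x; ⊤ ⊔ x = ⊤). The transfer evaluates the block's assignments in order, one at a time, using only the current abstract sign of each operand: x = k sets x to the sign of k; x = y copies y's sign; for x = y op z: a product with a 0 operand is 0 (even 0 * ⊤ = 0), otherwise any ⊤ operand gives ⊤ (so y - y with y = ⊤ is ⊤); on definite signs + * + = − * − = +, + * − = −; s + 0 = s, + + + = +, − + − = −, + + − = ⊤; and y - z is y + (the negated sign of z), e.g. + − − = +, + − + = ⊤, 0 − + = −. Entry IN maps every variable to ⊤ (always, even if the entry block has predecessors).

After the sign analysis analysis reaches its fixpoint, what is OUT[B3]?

Per-block solution:
  B0:  IN=(all ⊤)  OUT=(all ⊤)
  B1:  IN=(all ⊤)  OUT=(all ⊤)
  B2:  IN=(all ⊤)  OUT=(all ⊤)
  B3:  IN=(all ⊤)  OUT={f:0; rest ⊤}

Merge at B3: IN[B3] = OUT[B2] = {a: ⊤, b: ⊤, c: ⊤, d: ⊤, e: ⊤, f: ⊤}
Applying B3's transfer function to that IN value gives OUT[B3] (row B3 above).

Answer: {a: ⊤, b: ⊤, c: ⊤, d: ⊤, e: ⊤, f: 0}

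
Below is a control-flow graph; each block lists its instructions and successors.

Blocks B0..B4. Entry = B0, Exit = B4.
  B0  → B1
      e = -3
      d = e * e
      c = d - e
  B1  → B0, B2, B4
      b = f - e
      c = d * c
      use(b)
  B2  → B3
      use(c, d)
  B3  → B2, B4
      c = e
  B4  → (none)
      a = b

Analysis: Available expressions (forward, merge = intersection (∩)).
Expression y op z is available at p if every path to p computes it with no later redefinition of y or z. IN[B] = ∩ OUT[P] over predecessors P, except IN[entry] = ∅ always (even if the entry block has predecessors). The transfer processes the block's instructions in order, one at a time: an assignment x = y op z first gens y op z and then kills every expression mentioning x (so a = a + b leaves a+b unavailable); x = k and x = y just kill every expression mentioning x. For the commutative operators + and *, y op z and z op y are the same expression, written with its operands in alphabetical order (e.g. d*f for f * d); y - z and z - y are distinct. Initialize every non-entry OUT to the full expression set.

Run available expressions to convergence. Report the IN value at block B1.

Per-block solution:
  B0:  IN={}  OUT={d-e, e*e}
  B1:  IN={d-e, e*e}  OUT={d-e, e*e, f-e}
  B2:  IN={d-e, e*e, f-e}  OUT={d-e, e*e, f-e}
  B3:  IN={d-e, e*e, f-e}  OUT={d-e, e*e, f-e}
  B4:  IN={d-e, e*e, f-e}  OUT={d-e, e*e, f-e}

Merge at B1: IN[B1] = OUT[B0] = {d-e, e*e}

Answer: {d-e, e*e}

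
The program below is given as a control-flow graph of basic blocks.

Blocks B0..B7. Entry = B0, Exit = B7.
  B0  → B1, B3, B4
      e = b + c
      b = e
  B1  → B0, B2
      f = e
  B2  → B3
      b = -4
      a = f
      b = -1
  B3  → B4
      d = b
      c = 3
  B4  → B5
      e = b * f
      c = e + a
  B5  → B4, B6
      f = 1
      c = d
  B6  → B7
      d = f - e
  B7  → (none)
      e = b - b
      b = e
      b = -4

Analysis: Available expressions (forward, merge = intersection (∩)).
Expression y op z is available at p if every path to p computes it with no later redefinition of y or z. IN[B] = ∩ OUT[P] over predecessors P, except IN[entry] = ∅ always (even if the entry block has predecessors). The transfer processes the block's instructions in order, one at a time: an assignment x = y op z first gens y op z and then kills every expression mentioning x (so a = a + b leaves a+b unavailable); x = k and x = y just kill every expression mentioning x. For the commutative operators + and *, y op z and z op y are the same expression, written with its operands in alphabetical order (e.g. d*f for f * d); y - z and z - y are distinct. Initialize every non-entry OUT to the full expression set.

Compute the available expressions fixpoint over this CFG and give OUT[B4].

Per-block solution:
  B0:  IN={}  OUT={}
  B1:  IN={}  OUT={}
  B2:  IN={}  OUT={}
  B3:  IN={}  OUT={}
  B4:  IN={}  OUT={a+e, b*f}
  B5:  IN={a+e, b*f}  OUT={a+e}
  B6:  IN={a+e}  OUT={a+e, f-e}
  B7:  IN={a+e, f-e}  OUT={}

Merge at B4: IN[B4] = OUT[B0] ∩ OUT[B3] ∩ OUT[B5] = {}
Applying B4's transfer function to that IN value gives OUT[B4] (row B4 above).

Answer: {a+e, b*f}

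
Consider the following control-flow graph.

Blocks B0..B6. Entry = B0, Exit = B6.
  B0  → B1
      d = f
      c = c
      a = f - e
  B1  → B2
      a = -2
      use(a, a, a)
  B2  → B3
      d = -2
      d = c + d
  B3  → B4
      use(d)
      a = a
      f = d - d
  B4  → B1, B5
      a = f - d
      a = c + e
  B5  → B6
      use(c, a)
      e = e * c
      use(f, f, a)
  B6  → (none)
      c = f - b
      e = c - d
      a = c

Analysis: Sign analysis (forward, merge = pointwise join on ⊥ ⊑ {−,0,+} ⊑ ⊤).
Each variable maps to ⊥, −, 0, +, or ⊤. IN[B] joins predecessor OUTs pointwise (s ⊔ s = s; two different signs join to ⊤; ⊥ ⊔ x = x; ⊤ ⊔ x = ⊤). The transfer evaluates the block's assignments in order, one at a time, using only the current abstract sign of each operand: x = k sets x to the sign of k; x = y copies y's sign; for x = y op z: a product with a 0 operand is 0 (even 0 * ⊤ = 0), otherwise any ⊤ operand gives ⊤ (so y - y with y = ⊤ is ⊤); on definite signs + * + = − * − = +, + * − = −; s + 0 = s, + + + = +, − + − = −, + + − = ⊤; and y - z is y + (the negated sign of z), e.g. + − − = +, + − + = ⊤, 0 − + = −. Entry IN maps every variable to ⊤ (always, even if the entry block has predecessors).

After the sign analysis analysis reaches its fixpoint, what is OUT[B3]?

Fixpoint table:
  B0:   IN=(all ⊤)   OUT=(all ⊤)
  B1:   IN=(all ⊤)   OUT={a:-; rest ⊤}
  B2:   IN={a:-; rest ⊤}   OUT={a:-; rest ⊤}
  B3:   IN={a:-; rest ⊤}   OUT={a:-; rest ⊤}
  B4:   IN={a:-; rest ⊤}   OUT=(all ⊤)
  B5:   IN=(all ⊤)   OUT=(all ⊤)
  B6:   IN=(all ⊤)   OUT=(all ⊤)

Merge at B3: IN[B3] = OUT[B2] = {a: -, b: ⊤, c: ⊤, d: ⊤, e: ⊤, f: ⊤}
Applying B3's transfer function to that IN value gives OUT[B3] (row B3 above).

Answer: {a: -, b: ⊤, c: ⊤, d: ⊤, e: ⊤, f: ⊤}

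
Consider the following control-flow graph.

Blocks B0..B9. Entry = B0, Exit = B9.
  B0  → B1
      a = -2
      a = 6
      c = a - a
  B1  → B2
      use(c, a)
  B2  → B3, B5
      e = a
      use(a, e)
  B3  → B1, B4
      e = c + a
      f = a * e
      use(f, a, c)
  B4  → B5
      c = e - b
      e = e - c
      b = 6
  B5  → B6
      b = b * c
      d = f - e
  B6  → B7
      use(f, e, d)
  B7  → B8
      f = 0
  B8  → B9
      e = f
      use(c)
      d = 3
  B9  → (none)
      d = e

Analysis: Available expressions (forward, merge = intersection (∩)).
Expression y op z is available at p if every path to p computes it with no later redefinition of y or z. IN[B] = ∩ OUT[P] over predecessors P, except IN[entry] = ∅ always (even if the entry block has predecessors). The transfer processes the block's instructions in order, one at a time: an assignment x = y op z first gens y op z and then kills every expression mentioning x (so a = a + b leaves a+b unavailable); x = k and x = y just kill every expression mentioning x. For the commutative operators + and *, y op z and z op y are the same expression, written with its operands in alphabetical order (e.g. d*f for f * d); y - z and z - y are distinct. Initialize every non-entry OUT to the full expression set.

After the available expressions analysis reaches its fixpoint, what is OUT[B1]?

Fixpoint table:
  B0:  IN={}  OUT={a-a}
  B1:  IN={a-a}  OUT={a-a}
  B2:  IN={a-a}  OUT={a-a}
  B3:  IN={a-a}  OUT={a*e, a+c, a-a}
  B4:  IN={a*e, a+c, a-a}  OUT={a-a}
  B5:  IN={a-a}  OUT={a-a, f-e}
  B6:  IN={a-a, f-e}  OUT={a-a, f-e}
  B7:  IN={a-a, f-e}  OUT={a-a}
  B8:  IN={a-a}  OUT={a-a}
  B9:  IN={a-a}  OUT={a-a}

Merge at B1: IN[B1] = OUT[B0] ∩ OUT[B3] = {a-a}
Applying B1's transfer function to that IN value gives OUT[B1] (row B1 above).

Answer: {a-a}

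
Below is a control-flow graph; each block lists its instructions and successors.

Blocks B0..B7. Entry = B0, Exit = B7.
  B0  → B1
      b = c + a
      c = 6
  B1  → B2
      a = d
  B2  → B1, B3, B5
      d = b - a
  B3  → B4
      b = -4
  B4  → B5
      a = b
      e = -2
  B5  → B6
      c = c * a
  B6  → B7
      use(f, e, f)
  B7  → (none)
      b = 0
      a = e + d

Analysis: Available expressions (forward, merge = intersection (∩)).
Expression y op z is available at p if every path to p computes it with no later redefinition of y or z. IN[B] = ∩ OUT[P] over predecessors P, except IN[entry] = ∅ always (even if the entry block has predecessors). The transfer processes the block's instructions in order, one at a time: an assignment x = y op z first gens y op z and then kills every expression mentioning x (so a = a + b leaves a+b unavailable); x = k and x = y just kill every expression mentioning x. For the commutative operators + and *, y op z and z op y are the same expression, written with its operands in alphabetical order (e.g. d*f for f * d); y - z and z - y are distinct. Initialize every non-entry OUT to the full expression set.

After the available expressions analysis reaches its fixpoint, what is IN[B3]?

Fixpoint table:
  B0:  IN={}  OUT={}
  B1:  IN={}  OUT={}
  B2:  IN={}  OUT={b-a}
  B3:  IN={b-a}  OUT={}
  B4:  IN={}  OUT={}
  B5:  IN={}  OUT={}
  B6:  IN={}  OUT={}
  B7:  IN={}  OUT={d+e}

Merge at B3: IN[B3] = OUT[B2] = {b-a}

Answer: {b-a}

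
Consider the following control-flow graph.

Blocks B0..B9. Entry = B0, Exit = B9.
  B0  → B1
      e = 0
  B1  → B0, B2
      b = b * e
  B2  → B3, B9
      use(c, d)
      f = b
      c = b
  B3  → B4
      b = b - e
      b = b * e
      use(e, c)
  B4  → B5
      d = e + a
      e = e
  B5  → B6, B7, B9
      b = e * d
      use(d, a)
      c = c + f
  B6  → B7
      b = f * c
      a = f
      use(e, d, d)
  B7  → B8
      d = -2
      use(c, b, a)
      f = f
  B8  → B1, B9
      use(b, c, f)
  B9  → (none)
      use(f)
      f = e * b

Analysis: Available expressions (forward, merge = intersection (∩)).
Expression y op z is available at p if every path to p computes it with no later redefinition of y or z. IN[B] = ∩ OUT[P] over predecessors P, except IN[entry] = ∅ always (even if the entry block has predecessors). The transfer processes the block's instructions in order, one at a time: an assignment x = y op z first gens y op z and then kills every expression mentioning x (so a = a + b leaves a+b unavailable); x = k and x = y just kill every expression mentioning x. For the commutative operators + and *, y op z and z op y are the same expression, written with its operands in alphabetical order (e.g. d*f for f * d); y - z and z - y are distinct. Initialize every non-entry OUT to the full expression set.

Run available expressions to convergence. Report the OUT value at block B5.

Answer: {d*e}

Derivation:
Converged values:
  B0:   IN={}   OUT={}
  B1:   IN={}   OUT={}
  B2:   IN={}   OUT={}
  B3:   IN={}   OUT={}
  B4:   IN={}   OUT={}
  B5:   IN={}   OUT={d*e}
  B6:   IN={d*e}   OUT={c*f, d*e}
  B7:   IN={d*e}   OUT={}
  B8:   IN={}   OUT={}
  B9:   IN={}   OUT={b*e}

Merge at B5: IN[B5] = OUT[B4] = {}
Applying B5's transfer function to that IN value gives OUT[B5] (row B5 above).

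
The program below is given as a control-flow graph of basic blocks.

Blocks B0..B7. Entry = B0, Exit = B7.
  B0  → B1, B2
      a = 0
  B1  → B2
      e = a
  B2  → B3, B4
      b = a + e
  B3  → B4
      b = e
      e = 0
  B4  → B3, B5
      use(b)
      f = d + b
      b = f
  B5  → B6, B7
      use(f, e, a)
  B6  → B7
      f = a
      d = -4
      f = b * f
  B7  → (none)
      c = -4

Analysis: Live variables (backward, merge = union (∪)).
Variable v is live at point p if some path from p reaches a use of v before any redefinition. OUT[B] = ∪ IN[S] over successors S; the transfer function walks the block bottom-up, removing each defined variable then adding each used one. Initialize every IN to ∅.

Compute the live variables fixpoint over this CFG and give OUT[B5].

Answer: {a, b}

Trace:
Converged values:
  B0:   IN={d, e}   OUT={a, d, e}
  B1:   IN={a, d}   OUT={a, d, e}
  B2:   IN={a, d, e}   OUT={a, b, d, e}
  B3:   IN={a, d, e}   OUT={a, b, d, e}
  B4:   IN={a, b, d, e}   OUT={a, b, d, e, f}
  B5:   IN={a, b, e, f}   OUT={a, b}
  B6:   IN={a, b}   OUT={}
  B7:   IN={}   OUT={}

Merge at B5: OUT[B5] = IN[B6] ⊔ IN[B7] = {a, b}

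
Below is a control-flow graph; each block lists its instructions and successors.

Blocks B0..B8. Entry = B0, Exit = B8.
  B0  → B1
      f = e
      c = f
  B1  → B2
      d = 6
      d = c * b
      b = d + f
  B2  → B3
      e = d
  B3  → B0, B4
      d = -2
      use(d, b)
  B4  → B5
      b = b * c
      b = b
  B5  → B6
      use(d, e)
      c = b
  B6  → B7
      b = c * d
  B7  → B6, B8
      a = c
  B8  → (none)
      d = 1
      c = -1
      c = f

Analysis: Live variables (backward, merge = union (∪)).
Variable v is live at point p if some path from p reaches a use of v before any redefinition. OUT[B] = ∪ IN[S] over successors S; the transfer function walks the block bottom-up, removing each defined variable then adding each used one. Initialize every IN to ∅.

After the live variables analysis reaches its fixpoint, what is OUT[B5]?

Answer: {c, d, f}

Trace:
Fixpoint table:
  B0:  IN={b, e}  OUT={b, c, f}
  B1:  IN={b, c, f}  OUT={b, c, d, f}
  B2:  IN={b, c, d, f}  OUT={b, c, e, f}
  B3:  IN={b, c, e, f}  OUT={b, c, d, e, f}
  B4:  IN={b, c, d, e, f}  OUT={b, d, e, f}
  B5:  IN={b, d, e, f}  OUT={c, d, f}
  B6:  IN={c, d, f}  OUT={c, d, f}
  B7:  IN={c, d, f}  OUT={c, d, f}
  B8:  IN={f}  OUT={}

Merge at B5: OUT[B5] = IN[B6] = {c, d, f}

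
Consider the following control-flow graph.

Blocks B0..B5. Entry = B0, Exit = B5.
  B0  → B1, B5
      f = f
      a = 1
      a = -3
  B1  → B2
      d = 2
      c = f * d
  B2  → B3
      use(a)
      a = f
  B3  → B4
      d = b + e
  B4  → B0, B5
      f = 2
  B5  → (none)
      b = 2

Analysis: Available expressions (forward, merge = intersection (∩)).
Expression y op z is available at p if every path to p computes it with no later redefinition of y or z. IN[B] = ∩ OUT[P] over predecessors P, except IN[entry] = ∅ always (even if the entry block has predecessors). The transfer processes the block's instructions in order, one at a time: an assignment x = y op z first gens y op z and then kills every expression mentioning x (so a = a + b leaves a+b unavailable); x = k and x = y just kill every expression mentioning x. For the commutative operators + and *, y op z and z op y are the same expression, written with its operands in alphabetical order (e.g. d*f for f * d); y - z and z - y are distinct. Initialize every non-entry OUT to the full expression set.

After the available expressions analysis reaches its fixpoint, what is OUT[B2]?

Answer: {d*f}

Derivation:
Per-block solution:
  B0: | IN={} | OUT={}
  B1: | IN={} | OUT={d*f}
  B2: | IN={d*f} | OUT={d*f}
  B3: | IN={d*f} | OUT={b+e}
  B4: | IN={b+e} | OUT={b+e}
  B5: | IN={} | OUT={}

Merge at B2: IN[B2] = OUT[B1] = {d*f}
Applying B2's transfer function to that IN value gives OUT[B2] (row B2 above).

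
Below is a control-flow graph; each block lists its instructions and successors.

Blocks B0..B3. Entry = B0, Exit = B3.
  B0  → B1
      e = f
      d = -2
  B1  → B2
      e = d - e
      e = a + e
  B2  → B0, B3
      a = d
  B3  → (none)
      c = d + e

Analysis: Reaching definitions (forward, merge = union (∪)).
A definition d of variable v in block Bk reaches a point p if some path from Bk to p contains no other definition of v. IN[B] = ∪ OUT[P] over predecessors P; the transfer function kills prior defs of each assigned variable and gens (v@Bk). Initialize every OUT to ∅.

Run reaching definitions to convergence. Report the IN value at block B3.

Per-block solution:
  B0: | IN={a@B2, d@B0, e@B1} | OUT={a@B2, d@B0, e@B0}
  B1: | IN={a@B2, d@B0, e@B0} | OUT={a@B2, d@B0, e@B1}
  B2: | IN={a@B2, d@B0, e@B1} | OUT={a@B2, d@B0, e@B1}
  B3: | IN={a@B2, d@B0, e@B1} | OUT={a@B2, c@B3, d@B0, e@B1}

Merge at B3: IN[B3] = OUT[B2] = {a@B2, d@B0, e@B1}

Answer: {a@B2, d@B0, e@B1}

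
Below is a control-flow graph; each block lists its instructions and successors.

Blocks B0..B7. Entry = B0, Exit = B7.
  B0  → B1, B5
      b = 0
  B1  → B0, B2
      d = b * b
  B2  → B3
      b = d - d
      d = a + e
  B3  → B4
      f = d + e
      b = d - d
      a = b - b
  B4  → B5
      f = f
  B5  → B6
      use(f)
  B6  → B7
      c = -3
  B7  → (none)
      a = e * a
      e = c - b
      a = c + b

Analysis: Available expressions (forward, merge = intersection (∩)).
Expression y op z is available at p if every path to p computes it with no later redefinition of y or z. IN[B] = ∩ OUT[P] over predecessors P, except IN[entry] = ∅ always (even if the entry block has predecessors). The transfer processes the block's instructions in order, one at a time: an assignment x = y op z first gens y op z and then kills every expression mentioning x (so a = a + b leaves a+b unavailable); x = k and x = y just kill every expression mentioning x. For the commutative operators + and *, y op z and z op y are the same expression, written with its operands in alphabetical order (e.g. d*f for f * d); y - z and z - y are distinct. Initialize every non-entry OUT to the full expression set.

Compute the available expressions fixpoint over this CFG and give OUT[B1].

Answer: {b*b}

Derivation:
Per-block solution:
  B0:  IN={}  OUT={}
  B1:  IN={}  OUT={b*b}
  B2:  IN={b*b}  OUT={a+e}
  B3:  IN={a+e}  OUT={b-b, d+e, d-d}
  B4:  IN={b-b, d+e, d-d}  OUT={b-b, d+e, d-d}
  B5:  IN={}  OUT={}
  B6:  IN={}  OUT={}
  B7:  IN={}  OUT={b+c, c-b}

Merge at B1: IN[B1] = OUT[B0] = {}
Applying B1's transfer function to that IN value gives OUT[B1] (row B1 above).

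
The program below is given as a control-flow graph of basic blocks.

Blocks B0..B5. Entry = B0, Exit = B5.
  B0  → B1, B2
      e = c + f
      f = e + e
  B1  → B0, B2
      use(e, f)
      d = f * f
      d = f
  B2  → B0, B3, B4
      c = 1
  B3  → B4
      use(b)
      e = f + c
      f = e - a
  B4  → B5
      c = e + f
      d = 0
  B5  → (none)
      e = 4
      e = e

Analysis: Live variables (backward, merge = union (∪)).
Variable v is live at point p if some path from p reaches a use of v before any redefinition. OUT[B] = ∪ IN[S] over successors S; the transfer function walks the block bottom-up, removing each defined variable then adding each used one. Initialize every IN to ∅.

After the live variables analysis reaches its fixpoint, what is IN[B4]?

Answer: {e, f}

Trace:
Fixpoint table:
  B0:  IN={a, b, c, f}  OUT={a, b, c, e, f}
  B1:  IN={a, b, c, e, f}  OUT={a, b, c, e, f}
  B2:  IN={a, b, e, f}  OUT={a, b, c, e, f}
  B3:  IN={a, b, c, f}  OUT={e, f}
  B4:  IN={e, f}  OUT={}
  B5:  IN={}  OUT={}

Merge at B4: OUT[B4] = IN[B5] = {}
Applying B4's transfer function to that OUT value gives IN[B4] (row B4 above).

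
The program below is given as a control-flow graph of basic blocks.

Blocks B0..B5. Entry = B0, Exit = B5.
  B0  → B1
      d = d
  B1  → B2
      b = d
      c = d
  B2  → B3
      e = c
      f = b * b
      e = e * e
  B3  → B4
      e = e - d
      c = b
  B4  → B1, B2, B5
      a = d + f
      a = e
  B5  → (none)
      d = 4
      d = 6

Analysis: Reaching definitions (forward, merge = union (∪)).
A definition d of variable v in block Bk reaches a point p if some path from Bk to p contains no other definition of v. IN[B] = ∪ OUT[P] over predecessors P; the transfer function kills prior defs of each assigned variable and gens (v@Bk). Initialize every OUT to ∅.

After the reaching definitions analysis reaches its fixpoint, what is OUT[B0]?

Answer: {d@B0}

Trace:
Fixpoint table:
  B0:   IN={}   OUT={d@B0}
  B1:   IN={a@B4, b@B1, c@B3, d@B0, e@B3, f@B2}   OUT={a@B4, b@B1, c@B1, d@B0, e@B3, f@B2}
  B2:   IN={a@B4, b@B1, c@B1, c@B3, d@B0, e@B3, f@B2}   OUT={a@B4, b@B1, c@B1, c@B3, d@B0, e@B2, f@B2}
  B3:   IN={a@B4, b@B1, c@B1, c@B3, d@B0, e@B2, f@B2}   OUT={a@B4, b@B1, c@B3, d@B0, e@B3, f@B2}
  B4:   IN={a@B4, b@B1, c@B3, d@B0, e@B3, f@B2}   OUT={a@B4, b@B1, c@B3, d@B0, e@B3, f@B2}
  B5:   IN={a@B4, b@B1, c@B3, d@B0, e@B3, f@B2}   OUT={a@B4, b@B1, c@B3, d@B5, e@B3, f@B2}

B0 is the boundary node: IN[B0] = {}
Applying B0's transfer function to that IN value gives OUT[B0] (row B0 above).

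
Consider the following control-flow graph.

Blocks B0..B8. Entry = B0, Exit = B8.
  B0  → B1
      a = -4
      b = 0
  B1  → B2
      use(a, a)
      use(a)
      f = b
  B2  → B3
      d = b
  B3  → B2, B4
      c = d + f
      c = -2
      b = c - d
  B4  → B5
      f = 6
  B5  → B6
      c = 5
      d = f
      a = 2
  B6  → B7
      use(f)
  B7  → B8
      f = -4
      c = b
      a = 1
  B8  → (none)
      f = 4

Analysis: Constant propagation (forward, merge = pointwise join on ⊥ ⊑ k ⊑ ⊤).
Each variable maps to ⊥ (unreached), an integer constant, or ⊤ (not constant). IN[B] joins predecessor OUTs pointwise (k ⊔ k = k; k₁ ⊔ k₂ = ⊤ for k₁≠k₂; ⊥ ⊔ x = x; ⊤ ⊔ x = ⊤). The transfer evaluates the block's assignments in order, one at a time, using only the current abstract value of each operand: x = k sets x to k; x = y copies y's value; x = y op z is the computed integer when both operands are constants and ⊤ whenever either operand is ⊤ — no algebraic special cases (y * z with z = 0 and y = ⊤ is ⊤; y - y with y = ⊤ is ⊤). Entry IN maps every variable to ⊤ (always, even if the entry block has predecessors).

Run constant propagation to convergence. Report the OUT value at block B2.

Fixpoint table:
  B0:   IN=(all ⊤)   OUT={a:-4, b:0; rest ⊤}
  B1:   IN={a:-4, b:0; rest ⊤}   OUT={a:-4, b:0, f:0; rest ⊤}
  B2:   IN={a:-4, f:0; rest ⊤}   OUT={a:-4, f:0; rest ⊤}
  B3:   IN={a:-4, f:0; rest ⊤}   OUT={a:-4, c:-2, f:0; rest ⊤}
  B4:   IN={a:-4, c:-2, f:0; rest ⊤}   OUT={a:-4, c:-2, f:6; rest ⊤}
  B5:   IN={a:-4, c:-2, f:6; rest ⊤}   OUT={a:2, c:5, d:6, f:6; rest ⊤}
  B6:   IN={a:2, c:5, d:6, f:6; rest ⊤}   OUT={a:2, c:5, d:6, f:6; rest ⊤}
  B7:   IN={a:2, c:5, d:6, f:6; rest ⊤}   OUT={a:1, d:6, f:-4; rest ⊤}
  B8:   IN={a:1, d:6, f:-4; rest ⊤}   OUT={a:1, d:6, f:4; rest ⊤}

Merge at B2: IN[B2] = OUT[B1] ⊔ OUT[B3] = {a: -4, b: ⊤, c: ⊤, d: ⊤, e: ⊤, f: 0}
Applying B2's transfer function to that IN value gives OUT[B2] (row B2 above).

Answer: {a: -4, b: ⊤, c: ⊤, d: ⊤, e: ⊤, f: 0}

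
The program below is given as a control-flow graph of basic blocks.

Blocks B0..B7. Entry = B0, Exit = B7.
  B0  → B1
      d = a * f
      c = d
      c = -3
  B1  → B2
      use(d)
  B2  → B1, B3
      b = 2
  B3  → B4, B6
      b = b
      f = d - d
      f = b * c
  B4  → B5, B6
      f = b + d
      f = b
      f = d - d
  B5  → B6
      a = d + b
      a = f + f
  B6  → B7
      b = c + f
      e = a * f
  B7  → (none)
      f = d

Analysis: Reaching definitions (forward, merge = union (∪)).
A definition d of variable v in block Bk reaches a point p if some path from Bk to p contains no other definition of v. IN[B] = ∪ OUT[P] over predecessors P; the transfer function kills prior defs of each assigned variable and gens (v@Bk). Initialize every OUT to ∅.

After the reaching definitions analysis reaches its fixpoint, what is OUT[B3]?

Fixpoint table:
  B0:  IN={}  OUT={c@B0, d@B0}
  B1:  IN={b@B2, c@B0, d@B0}  OUT={b@B2, c@B0, d@B0}
  B2:  IN={b@B2, c@B0, d@B0}  OUT={b@B2, c@B0, d@B0}
  B3:  IN={b@B2, c@B0, d@B0}  OUT={b@B3, c@B0, d@B0, f@B3}
  B4:  IN={b@B3, c@B0, d@B0, f@B3}  OUT={b@B3, c@B0, d@B0, f@B4}
  B5:  IN={b@B3, c@B0, d@B0, f@B4}  OUT={a@B5, b@B3, c@B0, d@B0, f@B4}
  B6:  IN={a@B5, b@B3, c@B0, d@B0, f@B3, f@B4}  OUT={a@B5, b@B6, c@B0, d@B0, e@B6, f@B3, f@B4}
  B7:  IN={a@B5, b@B6, c@B0, d@B0, e@B6, f@B3, f@B4}  OUT={a@B5, b@B6, c@B0, d@B0, e@B6, f@B7}

Merge at B3: IN[B3] = OUT[B2] = {b@B2, c@B0, d@B0}
Applying B3's transfer function to that IN value gives OUT[B3] (row B3 above).

Answer: {b@B3, c@B0, d@B0, f@B3}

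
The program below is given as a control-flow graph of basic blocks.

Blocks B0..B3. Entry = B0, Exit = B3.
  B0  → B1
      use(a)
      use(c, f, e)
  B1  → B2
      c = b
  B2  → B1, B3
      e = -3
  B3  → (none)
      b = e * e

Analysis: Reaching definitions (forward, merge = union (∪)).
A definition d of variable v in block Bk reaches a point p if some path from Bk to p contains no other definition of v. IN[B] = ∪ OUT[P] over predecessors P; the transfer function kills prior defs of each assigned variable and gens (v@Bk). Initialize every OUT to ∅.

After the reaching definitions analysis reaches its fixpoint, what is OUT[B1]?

Fixpoint table:
  B0:  IN={}  OUT={}
  B1:  IN={c@B1, e@B2}  OUT={c@B1, e@B2}
  B2:  IN={c@B1, e@B2}  OUT={c@B1, e@B2}
  B3:  IN={c@B1, e@B2}  OUT={b@B3, c@B1, e@B2}

Merge at B1: IN[B1] = OUT[B0] ⊔ OUT[B2] = {c@B1, e@B2}
Applying B1's transfer function to that IN value gives OUT[B1] (row B1 above).

Answer: {c@B1, e@B2}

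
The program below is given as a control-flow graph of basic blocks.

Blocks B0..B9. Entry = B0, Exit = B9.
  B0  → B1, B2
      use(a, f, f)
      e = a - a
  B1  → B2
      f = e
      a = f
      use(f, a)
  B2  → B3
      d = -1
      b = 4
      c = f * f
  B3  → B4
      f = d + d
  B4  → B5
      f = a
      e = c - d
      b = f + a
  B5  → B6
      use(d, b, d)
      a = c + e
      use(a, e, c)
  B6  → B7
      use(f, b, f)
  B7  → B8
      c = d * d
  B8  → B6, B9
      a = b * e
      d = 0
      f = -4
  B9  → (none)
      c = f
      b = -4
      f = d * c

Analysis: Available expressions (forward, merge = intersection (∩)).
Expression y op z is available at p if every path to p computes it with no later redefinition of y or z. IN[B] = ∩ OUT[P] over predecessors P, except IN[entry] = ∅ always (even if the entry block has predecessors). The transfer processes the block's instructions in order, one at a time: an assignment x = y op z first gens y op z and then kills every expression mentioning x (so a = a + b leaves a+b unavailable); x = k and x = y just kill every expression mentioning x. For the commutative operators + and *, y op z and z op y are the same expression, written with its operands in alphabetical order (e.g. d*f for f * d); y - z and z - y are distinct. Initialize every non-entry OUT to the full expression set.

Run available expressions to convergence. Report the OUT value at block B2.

Converged values:
  B0: | IN={} | OUT={a-a}
  B1: | IN={a-a} | OUT={}
  B2: | IN={} | OUT={f*f}
  B3: | IN={f*f} | OUT={d+d}
  B4: | IN={d+d} | OUT={a+f, c-d, d+d}
  B5: | IN={a+f, c-d, d+d} | OUT={c+e, c-d, d+d}
  B6: | IN={} | OUT={}
  B7: | IN={} | OUT={d*d}
  B8: | IN={d*d} | OUT={b*e}
  B9: | IN={b*e} | OUT={c*d}

Merge at B2: IN[B2] = OUT[B0] ∩ OUT[B1] = {}
Applying B2's transfer function to that IN value gives OUT[B2] (row B2 above).

Answer: {f*f}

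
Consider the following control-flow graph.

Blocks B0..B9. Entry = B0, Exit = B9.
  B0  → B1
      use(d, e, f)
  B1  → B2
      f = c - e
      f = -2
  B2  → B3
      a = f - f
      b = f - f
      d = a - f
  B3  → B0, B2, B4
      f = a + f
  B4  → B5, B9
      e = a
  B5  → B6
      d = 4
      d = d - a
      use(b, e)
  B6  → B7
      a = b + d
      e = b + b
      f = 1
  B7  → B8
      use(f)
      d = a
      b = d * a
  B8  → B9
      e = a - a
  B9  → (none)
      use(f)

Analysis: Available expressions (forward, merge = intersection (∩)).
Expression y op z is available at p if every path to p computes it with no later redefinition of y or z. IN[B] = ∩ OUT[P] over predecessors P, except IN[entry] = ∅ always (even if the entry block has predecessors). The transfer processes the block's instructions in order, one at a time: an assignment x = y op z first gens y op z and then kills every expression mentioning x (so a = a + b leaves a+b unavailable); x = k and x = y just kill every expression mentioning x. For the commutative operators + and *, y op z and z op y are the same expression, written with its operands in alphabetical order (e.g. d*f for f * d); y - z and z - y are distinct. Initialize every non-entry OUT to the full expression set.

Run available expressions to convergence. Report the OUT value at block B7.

Per-block solution:
  B0:   IN={}   OUT={}
  B1:   IN={}   OUT={c-e}
  B2:   IN={c-e}   OUT={a-f, c-e, f-f}
  B3:   IN={a-f, c-e, f-f}   OUT={c-e}
  B4:   IN={c-e}   OUT={}
  B5:   IN={}   OUT={}
  B6:   IN={}   OUT={b+b, b+d}
  B7:   IN={b+b, b+d}   OUT={a*d}
  B8:   IN={a*d}   OUT={a*d, a-a}
  B9:   IN={}   OUT={}

Merge at B7: IN[B7] = OUT[B6] = {b+b, b+d}
Applying B7's transfer function to that IN value gives OUT[B7] (row B7 above).

Answer: {a*d}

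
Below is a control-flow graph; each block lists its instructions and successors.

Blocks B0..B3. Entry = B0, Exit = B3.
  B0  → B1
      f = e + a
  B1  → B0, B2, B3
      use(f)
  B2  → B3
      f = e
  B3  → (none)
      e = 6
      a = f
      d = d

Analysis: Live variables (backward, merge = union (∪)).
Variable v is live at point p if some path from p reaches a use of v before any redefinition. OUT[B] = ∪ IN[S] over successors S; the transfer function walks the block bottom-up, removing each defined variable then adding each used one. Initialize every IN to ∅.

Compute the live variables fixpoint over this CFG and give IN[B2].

Fixpoint table:
  B0: | IN={a, d, e} | OUT={a, d, e, f}
  B1: | IN={a, d, e, f} | OUT={a, d, e, f}
  B2: | IN={d, e} | OUT={d, f}
  B3: | IN={d, f} | OUT={}

Merge at B2: OUT[B2] = IN[B3] = {d, f}
Applying B2's transfer function to that OUT value gives IN[B2] (row B2 above).

Answer: {d, e}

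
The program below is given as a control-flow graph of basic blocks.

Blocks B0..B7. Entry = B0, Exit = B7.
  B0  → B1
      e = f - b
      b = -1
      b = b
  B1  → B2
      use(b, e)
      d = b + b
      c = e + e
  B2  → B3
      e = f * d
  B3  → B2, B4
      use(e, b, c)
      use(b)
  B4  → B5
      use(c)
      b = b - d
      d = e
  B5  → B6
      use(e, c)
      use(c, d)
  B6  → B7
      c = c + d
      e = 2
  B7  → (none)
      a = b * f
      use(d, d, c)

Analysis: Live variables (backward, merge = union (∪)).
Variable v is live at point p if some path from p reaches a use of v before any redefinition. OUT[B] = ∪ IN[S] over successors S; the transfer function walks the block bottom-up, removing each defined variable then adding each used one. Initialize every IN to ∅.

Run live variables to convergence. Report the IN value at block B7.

Converged values:
  B0: | IN={b, f} | OUT={b, e, f}
  B1: | IN={b, e, f} | OUT={b, c, d, f}
  B2: | IN={b, c, d, f} | OUT={b, c, d, e, f}
  B3: | IN={b, c, d, e, f} | OUT={b, c, d, e, f}
  B4: | IN={b, c, d, e, f} | OUT={b, c, d, e, f}
  B5: | IN={b, c, d, e, f} | OUT={b, c, d, f}
  B6: | IN={b, c, d, f} | OUT={b, c, d, f}
  B7: | IN={b, c, d, f} | OUT={}

B7 is the boundary node: OUT[B7] = {}
Applying B7's transfer function to that OUT value gives IN[B7] (row B7 above).

Answer: {b, c, d, f}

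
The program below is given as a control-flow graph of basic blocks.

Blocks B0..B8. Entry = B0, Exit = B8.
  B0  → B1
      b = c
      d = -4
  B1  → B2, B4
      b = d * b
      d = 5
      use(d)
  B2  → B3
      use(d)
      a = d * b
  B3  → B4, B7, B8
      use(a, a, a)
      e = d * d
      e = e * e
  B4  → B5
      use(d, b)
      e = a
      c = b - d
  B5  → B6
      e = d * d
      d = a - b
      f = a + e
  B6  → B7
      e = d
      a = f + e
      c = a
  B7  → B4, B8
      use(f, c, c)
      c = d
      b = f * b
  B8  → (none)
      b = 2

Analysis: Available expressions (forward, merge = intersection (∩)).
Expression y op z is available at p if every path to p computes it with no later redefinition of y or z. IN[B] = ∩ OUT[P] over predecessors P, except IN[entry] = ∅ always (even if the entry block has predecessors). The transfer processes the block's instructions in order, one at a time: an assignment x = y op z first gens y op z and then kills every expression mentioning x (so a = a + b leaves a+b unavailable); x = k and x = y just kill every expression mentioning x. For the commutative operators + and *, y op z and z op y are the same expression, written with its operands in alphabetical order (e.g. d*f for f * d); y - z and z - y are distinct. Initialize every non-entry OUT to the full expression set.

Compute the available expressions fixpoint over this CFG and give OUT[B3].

Answer: {b*d, d*d}

Working:
Fixpoint table:
  B0:   IN={}   OUT={}
  B1:   IN={}   OUT={}
  B2:   IN={}   OUT={b*d}
  B3:   IN={b*d}   OUT={b*d, d*d}
  B4:   IN={}   OUT={b-d}
  B5:   IN={b-d}   OUT={a+e, a-b}
  B6:   IN={a+e, a-b}   OUT={e+f}
  B7:   IN={}   OUT={}
  B8:   IN={}   OUT={}

Merge at B3: IN[B3] = OUT[B2] = {b*d}
Applying B3's transfer function to that IN value gives OUT[B3] (row B3 above).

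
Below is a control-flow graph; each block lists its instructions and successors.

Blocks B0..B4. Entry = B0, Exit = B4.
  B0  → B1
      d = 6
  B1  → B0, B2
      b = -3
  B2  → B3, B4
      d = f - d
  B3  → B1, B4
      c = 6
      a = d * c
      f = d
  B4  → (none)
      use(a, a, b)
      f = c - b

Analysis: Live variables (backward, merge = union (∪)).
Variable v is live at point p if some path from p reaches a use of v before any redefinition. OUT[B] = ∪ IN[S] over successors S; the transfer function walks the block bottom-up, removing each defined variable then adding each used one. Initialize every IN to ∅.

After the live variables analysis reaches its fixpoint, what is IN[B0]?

Answer: {a, c, f}

Derivation:
Converged values:
  B0:   IN={a, c, f}   OUT={a, c, d, f}
  B1:   IN={a, c, d, f}   OUT={a, b, c, d, f}
  B2:   IN={a, b, c, d, f}   OUT={a, b, c, d}
  B3:   IN={b, d}   OUT={a, b, c, d, f}
  B4:   IN={a, b, c}   OUT={}

Merge at B0: OUT[B0] = IN[B1] = {a, c, d, f}
Applying B0's transfer function to that OUT value gives IN[B0] (row B0 above).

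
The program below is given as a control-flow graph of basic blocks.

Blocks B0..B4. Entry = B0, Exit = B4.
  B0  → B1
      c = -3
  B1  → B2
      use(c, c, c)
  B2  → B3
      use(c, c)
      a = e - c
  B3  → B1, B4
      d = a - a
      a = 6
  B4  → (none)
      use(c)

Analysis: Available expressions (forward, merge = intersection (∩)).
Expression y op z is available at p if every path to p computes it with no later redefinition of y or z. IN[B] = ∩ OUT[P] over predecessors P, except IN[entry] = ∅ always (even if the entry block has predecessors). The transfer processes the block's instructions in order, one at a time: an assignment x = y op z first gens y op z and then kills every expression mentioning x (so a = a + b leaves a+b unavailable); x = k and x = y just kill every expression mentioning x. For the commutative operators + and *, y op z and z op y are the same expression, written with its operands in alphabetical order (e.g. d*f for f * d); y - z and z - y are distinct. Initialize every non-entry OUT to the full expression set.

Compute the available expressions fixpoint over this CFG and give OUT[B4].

Answer: {e-c}

Working:
Converged values:
  B0:   IN={}   OUT={}
  B1:   IN={}   OUT={}
  B2:   IN={}   OUT={e-c}
  B3:   IN={e-c}   OUT={e-c}
  B4:   IN={e-c}   OUT={e-c}

Merge at B4: IN[B4] = OUT[B3] = {e-c}
Applying B4's transfer function to that IN value gives OUT[B4] (row B4 above).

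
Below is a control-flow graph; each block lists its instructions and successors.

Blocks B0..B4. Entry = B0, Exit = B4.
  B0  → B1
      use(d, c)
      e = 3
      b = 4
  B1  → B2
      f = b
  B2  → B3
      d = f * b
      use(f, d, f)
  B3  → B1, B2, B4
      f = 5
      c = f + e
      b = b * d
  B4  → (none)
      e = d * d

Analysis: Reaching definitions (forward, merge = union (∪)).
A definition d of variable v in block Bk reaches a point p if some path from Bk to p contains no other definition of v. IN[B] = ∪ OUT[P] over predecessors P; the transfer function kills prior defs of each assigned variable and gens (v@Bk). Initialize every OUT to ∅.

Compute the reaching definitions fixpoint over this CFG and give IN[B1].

Answer: {b@B0, b@B3, c@B3, d@B2, e@B0, f@B3}

Trace:
Fixpoint table:
  B0: | IN={} | OUT={b@B0, e@B0}
  B1: | IN={b@B0, b@B3, c@B3, d@B2, e@B0, f@B3} | OUT={b@B0, b@B3, c@B3, d@B2, e@B0, f@B1}
  B2: | IN={b@B0, b@B3, c@B3, d@B2, e@B0, f@B1, f@B3} | OUT={b@B0, b@B3, c@B3, d@B2, e@B0, f@B1, f@B3}
  B3: | IN={b@B0, b@B3, c@B3, d@B2, e@B0, f@B1, f@B3} | OUT={b@B3, c@B3, d@B2, e@B0, f@B3}
  B4: | IN={b@B3, c@B3, d@B2, e@B0, f@B3} | OUT={b@B3, c@B3, d@B2, e@B4, f@B3}

Merge at B1: IN[B1] = OUT[B0] ⊔ OUT[B3] = {b@B0, b@B3, c@B3, d@B2, e@B0, f@B3}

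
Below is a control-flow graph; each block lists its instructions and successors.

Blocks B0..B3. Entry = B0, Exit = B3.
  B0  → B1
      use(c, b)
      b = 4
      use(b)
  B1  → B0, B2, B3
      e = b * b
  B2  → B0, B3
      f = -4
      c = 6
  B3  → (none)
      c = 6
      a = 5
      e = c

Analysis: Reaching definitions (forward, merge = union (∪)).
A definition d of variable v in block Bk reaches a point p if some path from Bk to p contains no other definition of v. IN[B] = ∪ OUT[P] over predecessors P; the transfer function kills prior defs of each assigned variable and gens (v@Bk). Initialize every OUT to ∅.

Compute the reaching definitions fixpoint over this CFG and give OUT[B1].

Answer: {b@B0, c@B2, e@B1, f@B2}

Working:
Per-block solution:
  B0:   IN={b@B0, c@B2, e@B1, f@B2}   OUT={b@B0, c@B2, e@B1, f@B2}
  B1:   IN={b@B0, c@B2, e@B1, f@B2}   OUT={b@B0, c@B2, e@B1, f@B2}
  B2:   IN={b@B0, c@B2, e@B1, f@B2}   OUT={b@B0, c@B2, e@B1, f@B2}
  B3:   IN={b@B0, c@B2, e@B1, f@B2}   OUT={a@B3, b@B0, c@B3, e@B3, f@B2}

Merge at B1: IN[B1] = OUT[B0] = {b@B0, c@B2, e@B1, f@B2}
Applying B1's transfer function to that IN value gives OUT[B1] (row B1 above).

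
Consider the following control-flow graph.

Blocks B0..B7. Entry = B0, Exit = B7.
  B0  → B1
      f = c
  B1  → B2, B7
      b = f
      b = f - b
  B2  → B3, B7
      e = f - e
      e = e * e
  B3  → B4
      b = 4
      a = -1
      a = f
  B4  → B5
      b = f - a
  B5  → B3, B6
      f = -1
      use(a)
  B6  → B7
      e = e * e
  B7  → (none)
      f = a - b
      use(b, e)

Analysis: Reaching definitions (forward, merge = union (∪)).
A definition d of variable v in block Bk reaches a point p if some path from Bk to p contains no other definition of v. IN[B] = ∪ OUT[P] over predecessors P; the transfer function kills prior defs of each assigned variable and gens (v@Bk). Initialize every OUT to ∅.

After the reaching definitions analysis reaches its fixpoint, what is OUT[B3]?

Fixpoint table:
  B0:   IN={}   OUT={f@B0}
  B1:   IN={f@B0}   OUT={b@B1, f@B0}
  B2:   IN={b@B1, f@B0}   OUT={b@B1, e@B2, f@B0}
  B3:   IN={a@B3, b@B1, b@B4, e@B2, f@B0, f@B5}   OUT={a@B3, b@B3, e@B2, f@B0, f@B5}
  B4:   IN={a@B3, b@B3, e@B2, f@B0, f@B5}   OUT={a@B3, b@B4, e@B2, f@B0, f@B5}
  B5:   IN={a@B3, b@B4, e@B2, f@B0, f@B5}   OUT={a@B3, b@B4, e@B2, f@B5}
  B6:   IN={a@B3, b@B4, e@B2, f@B5}   OUT={a@B3, b@B4, e@B6, f@B5}
  B7:   IN={a@B3, b@B1, b@B4, e@B2, e@B6, f@B0, f@B5}   OUT={a@B3, b@B1, b@B4, e@B2, e@B6, f@B7}

Merge at B3: IN[B3] = OUT[B2] ⊔ OUT[B5] = {a@B3, b@B1, b@B4, e@B2, f@B0, f@B5}
Applying B3's transfer function to that IN value gives OUT[B3] (row B3 above).

Answer: {a@B3, b@B3, e@B2, f@B0, f@B5}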